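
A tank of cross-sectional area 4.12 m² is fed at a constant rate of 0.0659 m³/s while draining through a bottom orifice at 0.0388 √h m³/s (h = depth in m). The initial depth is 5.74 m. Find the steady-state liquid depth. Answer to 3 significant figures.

A dh/dt = Q_in − 0.0388 √h. Steady state requires inflow = outflow:
Q_in = 0.0388 √h_ss ⇒ √h_ss = 0.0659/0.0388 = 1.6985.
h_ss = 1.6985² = 2.8847 m. (Since h₀ = 5.74 m > h_ss, the level will fall toward this value.)

2.88 m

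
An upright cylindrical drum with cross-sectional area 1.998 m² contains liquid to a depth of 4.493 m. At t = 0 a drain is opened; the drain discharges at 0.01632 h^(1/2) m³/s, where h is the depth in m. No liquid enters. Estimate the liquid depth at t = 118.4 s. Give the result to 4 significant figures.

Volume balance on the tank: A dh/dt = −0.01632 √h.
∫ h^(−1/2) dh = −(0.01632/A) ∫ dt, giving 2√h = 2√h₀ − (0.01632/A) t.
√h = √4.493 − 0.01632·118.4/(2·1.998) = 2.11967 − 0.483556 = 1.63611.
h = 1.63611² = 2.67687 m.

2.677 m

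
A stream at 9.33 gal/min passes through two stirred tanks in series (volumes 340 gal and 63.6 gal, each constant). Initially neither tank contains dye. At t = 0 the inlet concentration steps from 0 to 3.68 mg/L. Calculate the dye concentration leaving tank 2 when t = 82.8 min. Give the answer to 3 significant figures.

3.21 mg/L

Time constants: τᵢ = Vᵢ/Q for each well-mixed tank.
τ₁ = 340/9.33 = 36.442 min; τ₂ = 63.6/9.33 = 6.8167 min.
Tank 1: C₁ = C_in(1 − e^(−t/τ₁)). Tank 2 (τ₁ ≠ τ₂): C₂ = C_in[1 − (τ₁ e^(−t/τ₁) − τ₂ e^(−t/τ₂))/(τ₁ − τ₂)].
At t = 82.8: e^(−t/τ₁) = 0.10309, e^(−t/τ₂) = 5.3064e-06.
C₂ = 3.68·[1 − (36.442·0.10309 − 6.8167·5.3064e-06)/(29.625)] = 3.68·0.87319 = 3.2133 mg/L.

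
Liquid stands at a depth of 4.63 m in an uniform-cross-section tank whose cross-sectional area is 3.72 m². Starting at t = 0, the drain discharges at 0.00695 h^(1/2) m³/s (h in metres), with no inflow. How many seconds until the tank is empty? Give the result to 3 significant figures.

A dh/dt = −Q_out = −0.00695 √h.
Separate and integrate: 2(√h − √h₀) = −(0.00695/A) t.
Set h = 0: 2√h₀ = (0.00695/A) t_empty ⇒ t_empty = 2A√h₀/0.00695.
t_empty = 2·3.72·√4.63/0.00695 = 7.4400·2.1517/0.00695 = 2303.4 s.

2300 s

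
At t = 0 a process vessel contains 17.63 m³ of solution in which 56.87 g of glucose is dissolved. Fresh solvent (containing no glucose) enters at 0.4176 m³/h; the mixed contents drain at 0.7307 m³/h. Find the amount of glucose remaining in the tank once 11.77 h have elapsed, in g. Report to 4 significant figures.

32.90 g

Let m(t) be the amount of glucose. Volume: V(t) = V₀ + (Q_in − Q_out) t = 17.63 − 0.313100 t; V(11.77) = 13.9448 m³.
Species balance (pure solvent in): dm/dt = −Q_out · m/V(t).
dm/m = −Q_out dt/(V₀ − 0.313100 t); integrating gives ln(m/m₀) = −(Q_out/(Q_in−Q_out)) ln(V/V₀).
m = m₀ (V₀/V)^(Q_out/(Q_in−Q_out)) = 56.87 × (17.63/13.9448)^(-2.33376) = 32.9014 g.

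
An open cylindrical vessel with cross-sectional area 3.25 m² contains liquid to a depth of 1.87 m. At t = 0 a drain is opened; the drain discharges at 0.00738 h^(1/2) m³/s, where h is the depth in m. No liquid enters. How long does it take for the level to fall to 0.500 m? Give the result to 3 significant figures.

582 s

A dh/dt = −Q_out = −0.00738 √h.
Separate and integrate: 2(√h − √h₀) = −(0.00738/A) t.
t = 2A(√h₀ − √h)/0.00738 = 2·3.25·(√1.87 − √0.500)/0.00738
  = 6.5000 × (1.3675 − 0.70711) / 0.00738 = 581.63 s.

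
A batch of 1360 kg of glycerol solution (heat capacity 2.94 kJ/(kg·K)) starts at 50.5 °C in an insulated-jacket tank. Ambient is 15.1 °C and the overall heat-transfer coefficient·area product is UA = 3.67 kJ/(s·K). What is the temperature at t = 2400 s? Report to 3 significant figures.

Energy balance: M c_p dT/dt = −UA(T − T_amb).
dT/dt = (T_ss − T)/τ with T_ss = T_amb = 15.100 °C, τ = M c_p/UA = 1360·2.94/3.67 = 1089.5 s.
Solution: T(t) = T_ss + (T₀ − T_ss) e^(−t/τ).
T(2400) = 15.100 + (35.400)·0.11048 = 19.011 °C.

19.0 °C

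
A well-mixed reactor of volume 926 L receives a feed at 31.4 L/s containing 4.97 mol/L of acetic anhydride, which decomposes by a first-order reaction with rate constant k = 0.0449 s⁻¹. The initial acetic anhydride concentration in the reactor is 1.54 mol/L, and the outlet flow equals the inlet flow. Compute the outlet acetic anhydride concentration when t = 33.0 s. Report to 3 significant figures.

2.09 mol/L

Accumulation = in − out − consumed: V dC/dt = Q C_in − Q C − k V C.
dC/dt = (Q/V) C_in − (Q/V + k) C; effective rate a = Q/V + k = 0.033909 + 0.0449 = 0.078809 s⁻¹.
C_ss = Q C_in/(Q + kV) = 2.1384 mol/L; C(t) = C_ss + (C₀ − C_ss) e^(−a t).
C(33.0) = 2.1384 + (-0.59844)·e^(−0.078809·33.0) = 2.1384 + (-0.59844)·0.074221 = 2.0940 mol/L.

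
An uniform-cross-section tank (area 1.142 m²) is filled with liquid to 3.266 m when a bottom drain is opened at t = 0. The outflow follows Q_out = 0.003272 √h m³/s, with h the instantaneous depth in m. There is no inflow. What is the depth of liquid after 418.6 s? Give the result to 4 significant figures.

1.458 m

With no inflow, A dh/dt = −0.003272 √h.
Separate and integrate: 2(√h − √h₀) = −(0.003272/A) t.
√h = √3.266 − 0.003272·418.6/(2·1.142) = 1.80721 − 0.599676 = 1.20753.
h = 1.20753² = 1.45813 m.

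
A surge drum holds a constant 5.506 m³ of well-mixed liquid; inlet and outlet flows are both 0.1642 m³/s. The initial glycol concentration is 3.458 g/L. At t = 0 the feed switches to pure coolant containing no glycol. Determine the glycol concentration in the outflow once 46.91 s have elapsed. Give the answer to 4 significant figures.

0.8536 g/L

Mass balance on the solute (V constant): V dC/dt = Q(C_in − C).
Rewrite as dC/dt + C/τ = C_in/τ, τ = V/Q = 33.5323 s.
C approaches C_in exponentially: C(t) = C_in + (C₀ − C_in) e^(−t/τ).
C(46.91) = 0 + (3.458 − 0)·e^(−46.91/33.5323) = 0 + (3.45800)·0.246856 = 0.853628 g/L.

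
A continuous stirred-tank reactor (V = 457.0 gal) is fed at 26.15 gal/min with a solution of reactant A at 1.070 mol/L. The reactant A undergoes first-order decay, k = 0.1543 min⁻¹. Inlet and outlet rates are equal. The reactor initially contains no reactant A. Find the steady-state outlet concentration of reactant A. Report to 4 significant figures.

Species balance: V dC/dt = Q C_in − Q C − k V C.
Steady state (dC/dt = 0): C_ss = Q C_in/(Q + kV) = C_in/(1 + kV/Q).
C_ss = 26.15·1.070/(26.15 + 0.1543·457.0) = 27.9805/96.6651 = 0.289458 mol/L.

0.2895 mol/L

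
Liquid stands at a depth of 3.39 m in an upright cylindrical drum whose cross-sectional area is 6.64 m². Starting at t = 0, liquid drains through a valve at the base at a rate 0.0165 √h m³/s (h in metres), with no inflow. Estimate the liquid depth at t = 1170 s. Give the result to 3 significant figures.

Mass balance (ρ constant): A dh/dt = −0.0165 √h.
∫ h^(−1/2) dh = −(0.0165/A) ∫ dt, giving 2√h = 2√h₀ − (0.0165/A) t.
√h = √3.39 − 0.0165·1170/(2·6.64) = 1.8412 − 1.4537 = 0.38751.
h = 0.38751² = 0.15016 m.

0.150 m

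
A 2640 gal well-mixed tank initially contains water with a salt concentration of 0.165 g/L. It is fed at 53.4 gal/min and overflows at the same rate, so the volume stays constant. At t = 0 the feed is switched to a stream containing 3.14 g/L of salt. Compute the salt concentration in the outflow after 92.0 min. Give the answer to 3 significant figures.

2.68 g/L

Accumulation = in − out for the solute gives V dC/dt = Q(C_in − C).
So dC/dt = (C_in − C)/τ with τ = V/Q = 2640/53.4 = 49.438 min.
C approaches C_in exponentially: C(t) = C_in + (C₀ − C_in) e^(−t/τ).
C(92.0) = 3.14 + (0.165 − 3.14)·e^(−92.0/49.438) = 3.14 + (-2.9750)·0.15553 = 2.6773 g/L.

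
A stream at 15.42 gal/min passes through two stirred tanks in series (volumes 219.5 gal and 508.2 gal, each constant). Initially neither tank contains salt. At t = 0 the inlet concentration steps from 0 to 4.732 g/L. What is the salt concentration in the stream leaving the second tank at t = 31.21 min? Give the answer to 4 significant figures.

1.902 g/L

Species balance on tank i: dCᵢ/dt = (Cᵢ₋₁ − Cᵢ)/τᵢ with τᵢ = Vᵢ/Q.
τ₁ = 219.5/15.42 = 14.2348 min; τ₂ = 508.2/15.42 = 32.9572 min.
Solving the cascade with C₁(0)=C₂(0)=0 gives C₂(t) = C_in[1 − (τ₁ e^(−t/τ₁) − τ₂ e^(−t/τ₂))/(τ₁ − τ₂)].
At t = 31.21: e^(−t/τ₁) = 0.111635, e^(−t/τ₂) = 0.387908.
C₂ = 4.732·[1 − (14.2348·0.111635 − 32.9572·0.387908)/(-18.7224)] = 4.732·0.402039 = 1.90245 g/L.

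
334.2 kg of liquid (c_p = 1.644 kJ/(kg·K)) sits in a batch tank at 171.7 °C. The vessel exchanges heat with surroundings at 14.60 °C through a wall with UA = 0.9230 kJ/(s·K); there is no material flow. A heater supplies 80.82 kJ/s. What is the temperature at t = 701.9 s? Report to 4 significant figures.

123.5 °C

First-law balance (no shaft work): M c_p dT/dt = −UA(T − T_amb) + Q̇.
dT/dt = (T_ss − T)/τ with T_ss = T_amb + Q̇/UA = 14.60 + 80.82/0.9230 = 102.162 °C, τ = M c_p/UA = 334.2·1.644/0.9230 = 595.260 s.
T approaches T_ss exponentially: T(t) = T_ss + (T₀ − T_ss) e^(−t/τ).
T(701.9) = 102.162 + (69.5377)·0.307540 = 123.548 °C.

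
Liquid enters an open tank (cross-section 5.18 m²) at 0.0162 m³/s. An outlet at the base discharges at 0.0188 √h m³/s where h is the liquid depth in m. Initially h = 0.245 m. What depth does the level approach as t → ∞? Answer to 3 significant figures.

Level balance: A dh/dt = 0.0162 − 0.0188 √h. Setting dh/dt = 0:
Q_in = 0.0188 √h_ss ⇒ √h_ss = 0.0162/0.0188 = 0.86170.
h_ss = 0.86170² = 0.74253 m. (Since h₀ = 0.245 m < h_ss, the level will rise toward this value.)

0.743 m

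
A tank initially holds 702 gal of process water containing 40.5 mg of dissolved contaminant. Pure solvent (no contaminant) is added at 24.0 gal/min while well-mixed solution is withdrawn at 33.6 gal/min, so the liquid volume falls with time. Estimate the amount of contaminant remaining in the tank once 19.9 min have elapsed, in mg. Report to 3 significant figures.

13.3 mg

Total volume: dV/dt = Q_in − Q_out = -9.6000 gal/min, so V(t) = 702 − 9.6000 t and V(19.9) = 510.96 gal.
Solute balance: dm/dt = 0 − Q_out C = −Q_out m/V(t).
Separate: dm/m = −Q_out dt/V(t) ⇒ ln(m/m₀) = −(Q_out/(Q_in−Q_out)) ln(V/V₀).
m = m₀ (V₀/V)^(Q_out/(Q_in−Q_out)) = 40.5 × (702/510.96)^(-3.5000) = 13.324 mg.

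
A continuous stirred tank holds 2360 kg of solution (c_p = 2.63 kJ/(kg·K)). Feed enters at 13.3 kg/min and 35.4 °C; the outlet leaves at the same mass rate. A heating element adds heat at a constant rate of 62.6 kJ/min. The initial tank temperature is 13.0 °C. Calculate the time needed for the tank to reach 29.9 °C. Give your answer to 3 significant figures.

213 min

M c_p dT/dt = ṁ c_p (T_in − T) + Q̇.
τ = M/ṁ = 177.44 min; T_ss = T_in + Q̇/(ṁ c_p) = 37.190 °C.
T(t) = T_ss + (T₀ − T_ss) e^(−t/τ). Set T = 29.9:
e^(−t/τ) = (29.9 − 37.190)/(13.0 − 37.190) = 0.30135
t = −177.44 · ln(0.30135) = 212.84 min.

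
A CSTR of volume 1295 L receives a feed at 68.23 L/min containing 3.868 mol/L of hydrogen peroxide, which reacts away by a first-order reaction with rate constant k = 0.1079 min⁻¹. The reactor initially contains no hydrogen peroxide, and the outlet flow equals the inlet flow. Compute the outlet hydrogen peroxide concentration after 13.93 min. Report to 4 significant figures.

V dC/dt = Q(C_in − C) − k V C.
dC/dt = (Q/V) C_in − (Q/V + k) C; effective rate a = Q/V + k = 0.0526873 + 0.1079 = 0.160587 min⁻¹.
C_ss = Q C_in/(Q + kV) = 1.26906 mol/L; C(t) = C_ss + (C₀ − C_ss) e^(−a t).
C(13.93) = 1.26906 + (-1.26906)·e^(−0.160587·13.93) = 1.26906 + (-1.26906)·0.106780 = 1.13355 mol/L.

1.134 mol/L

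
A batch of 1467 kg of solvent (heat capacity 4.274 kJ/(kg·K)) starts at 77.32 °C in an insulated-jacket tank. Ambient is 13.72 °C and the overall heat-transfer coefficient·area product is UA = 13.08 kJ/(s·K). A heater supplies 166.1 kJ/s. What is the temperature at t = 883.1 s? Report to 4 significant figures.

M c_p dT/dt = −UA(T − T_amb) + Q̇.
dT/dt = (T_ss − T)/τ with T_ss = T_amb + Q̇/UA = 13.72 + 166.1/13.08 = 26.4188 °C, τ = M c_p/UA = 1467·4.274/13.08 = 479.355 s.
Solution: T(t) = T_ss + (T₀ − T_ss) e^(−t/τ).
T(883.1) = 26.4188 + (50.9012)·0.158458 = 34.4845 °C.

34.48 °C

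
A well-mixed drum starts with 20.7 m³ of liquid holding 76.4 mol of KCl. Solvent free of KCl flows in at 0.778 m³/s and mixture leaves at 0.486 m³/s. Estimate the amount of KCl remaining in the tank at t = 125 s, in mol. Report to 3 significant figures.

14.1 mol

Let m(t) be the amount of KCl. Volume: V(t) = V₀ + (Q_in − Q_out) t = 20.7 + 0.29200 t; V(125) = 57.200 m³.
No KCl enters, so dm/dt = −Q_out · (m/V).
Separate: dm/m = −Q_out dt/V(t) ⇒ ln(m/m₀) = −(Q_out/(Q_in−Q_out)) ln(V/V₀).
m = m₀ (V₀/V)^(Q_out/(Q_in−Q_out)) = 76.4 × (20.7/57.200)^(1.6644) = 14.073 mol.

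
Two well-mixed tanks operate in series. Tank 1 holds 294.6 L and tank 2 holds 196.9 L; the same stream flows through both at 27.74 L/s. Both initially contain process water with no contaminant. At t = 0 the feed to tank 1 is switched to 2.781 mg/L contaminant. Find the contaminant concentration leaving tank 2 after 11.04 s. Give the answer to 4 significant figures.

Time constants: τᵢ = Vᵢ/Q for each well-mixed tank.
τ₁ = 294.6/27.74 = 10.6200 s; τ₂ = 196.9/27.74 = 7.09805 s.
Solving the cascade with C₁(0)=C₂(0)=0 gives C₂(t) = C_in[1 − (τ₁ e^(−t/τ₁) − τ₂ e^(−t/τ₂))/(τ₁ − τ₂)].
At t = 11.04: e^(−t/τ₁) = 0.353616, e^(−t/τ₂) = 0.211114.
C₂ = 2.781·[1 − (10.6200·0.353616 − 7.09805·0.211114)/(3.52199)] = 2.781·0.359193 = 0.998915 mg/L.

0.9989 mg/L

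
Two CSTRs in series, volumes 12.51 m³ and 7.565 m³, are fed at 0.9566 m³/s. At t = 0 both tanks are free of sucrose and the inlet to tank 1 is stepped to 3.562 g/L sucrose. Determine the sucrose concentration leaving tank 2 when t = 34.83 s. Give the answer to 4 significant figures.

3.000 g/L

Time constants: τᵢ = Vᵢ/Q for each well-mixed tank.
τ₁ = 12.51/0.9566 = 13.0776 s; τ₂ = 7.565/0.9566 = 7.90822 s.
Solving the cascade with C₁(0)=C₂(0)=0 gives C₂(t) = C_in[1 − (τ₁ e^(−t/τ₁) − τ₂ e^(−t/τ₂))/(τ₁ − τ₂)].
At t = 34.83: e^(−t/τ₁) = 0.0697150, e^(−t/τ₂) = 0.0122249.
C₂ = 3.562·[1 − (13.0776·0.0697150 − 7.90822·0.0122249)/(5.16935)] = 3.562·0.842335 = 3.00040 g/L.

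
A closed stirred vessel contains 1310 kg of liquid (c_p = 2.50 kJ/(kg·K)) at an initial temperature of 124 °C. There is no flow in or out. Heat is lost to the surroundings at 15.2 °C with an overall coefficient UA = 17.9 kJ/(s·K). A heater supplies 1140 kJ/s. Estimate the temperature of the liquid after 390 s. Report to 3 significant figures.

84.2 °C

First-law balance (no shaft work): M c_p dT/dt = −UA(T − T_amb) + Q̇.
dT/dt = (T_ss − T)/τ with T_ss = T_amb + Q̇/UA = 15.2 + 1140/17.9 = 78.887 °C, τ = M c_p/UA = 1310·2.50/17.9 = 182.96 s.
Solution: T(t) = T_ss + (T₀ − T_ss) e^(−t/τ).
T(390) = 78.887 + (45.113)·0.11865 = 84.240 °C.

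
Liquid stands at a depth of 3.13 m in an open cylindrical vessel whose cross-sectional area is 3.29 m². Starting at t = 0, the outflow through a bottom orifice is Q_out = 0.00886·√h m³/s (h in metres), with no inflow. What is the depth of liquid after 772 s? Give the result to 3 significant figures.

0.532 m

With no inflow, A dh/dt = −0.00886 √h.
This is separable: 2 d(√h)/dt = −0.00886/A, so √h = √h₀ − (0.00886/(2A)) t.
√h = √3.13 − 0.00886·772/(2·3.29) = 1.7692 − 1.0395 = 0.72968.
h = 0.72968² = 0.53243 m.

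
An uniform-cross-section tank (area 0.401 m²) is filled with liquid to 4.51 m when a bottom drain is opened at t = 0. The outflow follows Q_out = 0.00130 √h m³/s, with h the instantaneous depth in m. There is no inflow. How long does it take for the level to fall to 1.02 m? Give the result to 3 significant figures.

687 s

A dh/dt = −Q_out = −0.00130 √h.
Separate and integrate: 2(√h − √h₀) = −(0.00130/A) t.
t = 2A(√h₀ − √h)/0.00130 = 2·0.401·(√4.51 − √1.02)/0.00130
  = 0.80200 × (2.1237 − 1.0100) / 0.00130 = 687.08 s.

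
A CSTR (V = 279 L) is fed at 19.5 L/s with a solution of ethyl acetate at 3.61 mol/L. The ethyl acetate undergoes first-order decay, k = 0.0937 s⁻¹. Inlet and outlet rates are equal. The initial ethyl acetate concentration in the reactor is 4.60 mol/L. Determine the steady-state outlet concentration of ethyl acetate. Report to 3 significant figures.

Species balance: V dC/dt = Q C_in − Q C − k V C.
At steady state: 0 = Q C_in − (Q + kV) C_ss, so C_ss = Q C_in/(Q + kV).
C_ss = 19.5·3.61/(19.5 + 0.0937·279) = 70.395/45.642 = 1.5423 mol/L.

1.54 mol/L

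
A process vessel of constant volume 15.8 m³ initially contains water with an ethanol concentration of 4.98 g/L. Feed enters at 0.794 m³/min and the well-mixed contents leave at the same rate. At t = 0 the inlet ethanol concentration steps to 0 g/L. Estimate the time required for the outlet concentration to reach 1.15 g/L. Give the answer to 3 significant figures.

29.2 min

Mass balance on the solute (V constant): V dC/dt = Q(C_in − C), so τ = V/Q = 19.899 min.
C(t) = C_in + (C₀ − C_in) e^(−t/τ). Set C = 1.15 and solve for t:
e^(−t/τ) = (C − C_in)/(C₀ − C_in) = (1.15 − 0)/(4.98 − 0) = 0.23092
t = −τ ln(…) = 19.899 × 1.4657 = 29.166 min.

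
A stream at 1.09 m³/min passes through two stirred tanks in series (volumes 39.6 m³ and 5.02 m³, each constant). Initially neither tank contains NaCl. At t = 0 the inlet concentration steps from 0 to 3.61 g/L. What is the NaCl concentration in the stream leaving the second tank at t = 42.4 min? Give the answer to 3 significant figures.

2.32 g/L

Each tank obeys Vᵢ dCᵢ/dt = Q(Cᵢ₋₁ − Cᵢ), so τᵢ = Vᵢ/Q.
τ₁ = 39.6/1.09 = 36.330 min; τ₂ = 5.02/1.09 = 4.6055 min.
Solving the cascade with C₁(0)=C₂(0)=0 gives C₂(t) = C_in[1 − (τ₁ e^(−t/τ₁) − τ₂ e^(−t/τ₂))/(τ₁ − τ₂)].
At t = 42.4: e^(−t/τ₁) = 0.31128, e^(−t/τ₂) = 0.00010040.
C₂ = 3.61·[1 − (36.330·0.31128 − 4.6055·0.00010040)/(31.725)] = 3.61·0.64355 = 2.3232 g/L.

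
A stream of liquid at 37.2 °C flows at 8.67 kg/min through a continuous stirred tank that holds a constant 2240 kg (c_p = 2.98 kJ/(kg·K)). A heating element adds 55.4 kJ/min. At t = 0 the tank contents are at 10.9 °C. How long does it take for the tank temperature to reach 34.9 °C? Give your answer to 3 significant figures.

M c_p dT/dt = ṁ c_p (T_in − T) + Q̇.
τ = M/ṁ = 258.36 min; T_ss = T_in + Q̇/(ṁ c_p) = 39.344 °C.
T(t) = T_ss + (T₀ − T_ss) e^(−t/τ). Set T = 34.9:
e^(−t/τ) = (34.9 − 39.344)/(10.9 − 39.344) = 0.15624
t = −258.36 · ln(0.15624) = 479.61 min.

480 min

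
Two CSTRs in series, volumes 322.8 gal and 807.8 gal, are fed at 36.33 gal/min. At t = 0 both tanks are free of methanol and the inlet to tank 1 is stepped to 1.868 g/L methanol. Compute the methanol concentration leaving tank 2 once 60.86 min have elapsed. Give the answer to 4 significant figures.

Each tank obeys Vᵢ dCᵢ/dt = Q(Cᵢ₋₁ − Cᵢ), so τᵢ = Vᵢ/Q.
τ₁ = 322.8/36.33 = 8.88522 min; τ₂ = 807.8/36.33 = 22.2351 min.
Tank 1: C₁ = C_in(1 − e^(−t/τ₁)). Tank 2 (τ₁ ≠ τ₂): C₂ = C_in[1 − (τ₁ e^(−t/τ₁) − τ₂ e^(−t/τ₂))/(τ₁ − τ₂)].
At t = 60.86: e^(−t/τ₁) = 0.00105990, e^(−t/τ₂) = 0.0647567.
C₂ = 1.868·[1 − (8.88522·0.00105990 − 22.2351·0.0647567)/(-13.3498)] = 1.868·0.892849 = 1.66784 g/L.

1.668 g/L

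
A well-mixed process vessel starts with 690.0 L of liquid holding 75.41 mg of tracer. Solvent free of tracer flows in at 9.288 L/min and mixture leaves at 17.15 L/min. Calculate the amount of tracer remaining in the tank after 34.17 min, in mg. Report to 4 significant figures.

25.71 mg

Let m(t) be the amount of tracer. Volume: V(t) = V₀ + (Q_in − Q_out) t = 690.0 − 7.86200 t; V(34.17) = 421.355 L.
Solute balance: dm/dt = 0 − Q_out C = −Q_out m/V(t).
dm/m = −Q_out dt/(V₀ − 7.86200 t); integrating gives ln(m/m₀) = −(Q_out/(Q_in−Q_out)) ln(V/V₀).
m = m₀ (V₀/V)^(Q_out/(Q_in−Q_out)) = 75.41 × (690.0/421.355)^(-2.18138) = 25.7144 mg.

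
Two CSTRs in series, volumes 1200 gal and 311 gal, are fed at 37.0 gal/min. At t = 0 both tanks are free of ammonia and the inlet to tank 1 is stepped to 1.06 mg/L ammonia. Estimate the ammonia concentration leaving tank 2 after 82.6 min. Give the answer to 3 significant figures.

0.948 mg/L

Time constants: τᵢ = Vᵢ/Q for each well-mixed tank.
τ₁ = 1200/37.0 = 32.432 min; τ₂ = 311/37.0 = 8.4054 min.
Tank 1: C₁ = C_in(1 − e^(−t/τ₁)). Tank 2 (τ₁ ≠ τ₂): C₂ = C_in[1 − (τ₁ e^(−t/τ₁) − τ₂ e^(−t/τ₂))/(τ₁ − τ₂)].
At t = 82.6: e^(−t/τ₁) = 0.078329, e^(−t/τ₂) = 5.3974e-05.
C₂ = 1.06·[1 − (32.432·0.078329 − 8.4054·5.3974e-05)/(24.027)] = 1.06·0.89429 = 0.94794 mg/L.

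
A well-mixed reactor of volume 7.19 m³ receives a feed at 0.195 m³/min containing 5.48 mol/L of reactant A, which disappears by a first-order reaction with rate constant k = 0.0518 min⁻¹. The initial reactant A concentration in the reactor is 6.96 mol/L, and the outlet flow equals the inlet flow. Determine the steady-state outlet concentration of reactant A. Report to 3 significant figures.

V dC/dt = Q(C_in − C) − k V C.
At steady state: 0 = Q C_in − (Q + kV) C_ss, so C_ss = Q C_in/(Q + kV).
C_ss = 0.195·5.48/(0.195 + 0.0518·7.19) = 1.0686/0.56744 = 1.8832 mol/L.

1.88 mol/L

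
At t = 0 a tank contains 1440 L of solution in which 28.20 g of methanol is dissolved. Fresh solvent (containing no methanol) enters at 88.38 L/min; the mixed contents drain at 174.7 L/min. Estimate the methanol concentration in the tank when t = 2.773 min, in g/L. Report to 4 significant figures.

Total volume: dV/dt = Q_in − Q_out = -86.3200 L/min, so V(t) = 1440 − 86.3200 t and V(2.773) = 1200.63 L.
Species balance (pure solvent in): dm/dt = −Q_out · m/V(t).
Separate: dm/m = −Q_out dt/V(t) ⇒ ln(m/m₀) = −(Q_out/(Q_in−Q_out)) ln(V/V₀).
m = m₀ (V₀/V)^(Q_out/(Q_in−Q_out)) = 28.20 × (1440/1200.63)^(-2.02386) = 19.5192 g.
C = m/V = 19.5192/1200.63 = 0.0162574 g/L.

0.01626 g/L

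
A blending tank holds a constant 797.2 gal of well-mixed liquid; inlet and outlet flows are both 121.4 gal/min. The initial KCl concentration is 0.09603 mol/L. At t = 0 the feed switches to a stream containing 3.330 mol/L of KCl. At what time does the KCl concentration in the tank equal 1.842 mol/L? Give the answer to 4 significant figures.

Species balance: V dC/dt = Q(C_in − C) ⇒ τ = V/Q = 6.56672 min.
C(t) = C_in + (C₀ − C_in) e^(−t/τ). Set C = 1.842 and solve for t:
e^(−t/τ) = (C − C_in)/(C₀ − C_in) = (1.842 − 3.330)/(0.09603 − 3.330) = 0.460116
t = −τ ln(…) = 6.56672 × 0.776278 = 5.09760 min.

5.098 min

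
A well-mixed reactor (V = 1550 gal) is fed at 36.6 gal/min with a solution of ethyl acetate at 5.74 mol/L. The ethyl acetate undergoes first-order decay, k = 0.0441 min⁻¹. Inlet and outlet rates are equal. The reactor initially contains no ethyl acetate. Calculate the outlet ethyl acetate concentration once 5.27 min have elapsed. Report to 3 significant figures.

0.601 mol/L

Accumulation = in − out − consumed: V dC/dt = Q C_in − Q C − k V C.
dC/dt = (Q/V) C_in − (Q/V + k) C; effective rate a = Q/V + k = 0.023613 + 0.0441 = 0.067713 min⁻¹.
C_ss = Q C_in/(Q + kV) = 2.0017 mol/L; C(t) = C_ss + (C₀ − C_ss) e^(−a t).
C(5.27) = 2.0017 + (-2.0017)·e^(−0.067713·5.27) = 2.0017 + (-2.0017)·0.69988 = 0.60074 mol/L.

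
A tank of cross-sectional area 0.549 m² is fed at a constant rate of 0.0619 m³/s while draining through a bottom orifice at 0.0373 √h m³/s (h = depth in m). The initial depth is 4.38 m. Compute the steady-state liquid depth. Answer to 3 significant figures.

Volume balance on the tank: A dh/dt = Q_in − 0.0373 √h. At steady state dh/dt = 0:
Q_in = 0.0373 √h_ss ⇒ √h_ss = 0.0619/0.0373 = 1.6595.
h_ss = 1.6595² = 2.7540 m. (Since h₀ = 4.38 m > h_ss, the level will fall toward this value.)

2.75 m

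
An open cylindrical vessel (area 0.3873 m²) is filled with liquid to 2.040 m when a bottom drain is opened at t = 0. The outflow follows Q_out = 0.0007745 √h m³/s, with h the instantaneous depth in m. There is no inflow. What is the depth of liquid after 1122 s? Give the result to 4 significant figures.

A dh/dt = −Q_out = −0.0007745 √h.
∫ h^(−1/2) dh = −(0.0007745/A) ∫ dt, giving 2√h = 2√h₀ − (0.0007745/A) t.
√h = √2.040 − 0.0007745·1122/(2·0.3873) = 1.42829 − 1.12186 = 0.306431.
h = 0.306431² = 0.0938997 m.

0.09390 m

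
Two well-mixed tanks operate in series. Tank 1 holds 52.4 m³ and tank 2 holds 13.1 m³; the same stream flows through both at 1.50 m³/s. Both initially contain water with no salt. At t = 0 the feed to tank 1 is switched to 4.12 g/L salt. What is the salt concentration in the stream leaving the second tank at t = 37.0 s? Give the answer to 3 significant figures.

2.24 g/L

Time constants: τᵢ = Vᵢ/Q for each well-mixed tank.
τ₁ = 52.4/1.50 = 34.933 s; τ₂ = 13.1/1.50 = 8.7333 s.
Solving the cascade with C₁(0)=C₂(0)=0 gives C₂(t) = C_in[1 − (τ₁ e^(−t/τ₁) − τ₂ e^(−t/τ₂))/(τ₁ − τ₂)].
At t = 37.0: e^(−t/τ₁) = 0.34675, e^(−t/τ₂) = 0.014456.
C₂ = 4.12·[1 − (34.933·0.34675 − 8.7333·0.014456)/(26.200)] = 4.12·0.54249 = 2.2351 g/L.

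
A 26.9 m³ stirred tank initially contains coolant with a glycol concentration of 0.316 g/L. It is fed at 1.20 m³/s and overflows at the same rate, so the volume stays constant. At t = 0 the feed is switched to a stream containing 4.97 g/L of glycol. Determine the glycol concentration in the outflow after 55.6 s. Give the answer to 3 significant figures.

Species balance on the tank: V dC/dt = Q(C_in − C).
Rewrite as dC/dt + C/τ = C_in/τ, τ = V/Q = 22.417 s.
C approaches C_in exponentially: C(t) = C_in + (C₀ − C_in) e^(−t/τ).
C(55.6) = 4.97 + (0.316 − 4.97)·e^(−55.6/22.417) = 4.97 + (-4.6540)·0.083718 = 4.5804 g/L.

4.58 g/L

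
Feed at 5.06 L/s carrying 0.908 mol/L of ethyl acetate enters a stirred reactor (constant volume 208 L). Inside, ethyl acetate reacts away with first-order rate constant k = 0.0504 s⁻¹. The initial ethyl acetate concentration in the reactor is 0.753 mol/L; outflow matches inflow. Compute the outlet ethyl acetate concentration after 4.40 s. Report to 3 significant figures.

Accumulation = in − out − consumed: V dC/dt = Q C_in − Q C − k V C.
dC/dt = (Q/V) C_in − (Q/V + k) C; effective rate a = Q/V + k = 0.024327 + 0.0504 = 0.074727 s⁻¹.
C_ss = Q C_in/(Q + kV) = 0.29559 mol/L; C(t) = C_ss + (C₀ − C_ss) e^(−a t).
C(4.40) = 0.29559 + (0.45741)·e^(−0.074727·4.40) = 0.29559 + (0.45741)·0.71979 = 0.62483 mol/L.

0.625 mol/L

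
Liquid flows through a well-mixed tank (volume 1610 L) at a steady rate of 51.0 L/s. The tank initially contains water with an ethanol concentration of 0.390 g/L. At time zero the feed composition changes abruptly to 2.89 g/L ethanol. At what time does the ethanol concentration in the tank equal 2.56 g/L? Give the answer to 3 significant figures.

Accumulation = in − out for the solute gives V dC/dt = Q(C_in − C), so τ = V/Q = 31.569 s.
C(t) = C_in + (C₀ − C_in) e^(−t/τ). Set C = 2.56 and solve for t:
e^(−t/τ) = (C − C_in)/(C₀ − C_in) = (2.56 − 2.89)/(0.390 − 2.89) = 0.13200
t = −τ ln(…) = 31.569 × 2.0250 = 63.925 s.

63.9 s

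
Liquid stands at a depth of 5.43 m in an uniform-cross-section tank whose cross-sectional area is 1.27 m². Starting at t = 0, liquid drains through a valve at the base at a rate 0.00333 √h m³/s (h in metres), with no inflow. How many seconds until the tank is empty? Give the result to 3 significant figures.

Volume balance on the tank: A dh/dt = −0.00333 √h.
This is separable: 2 d(√h)/dt = −0.00333/A, so √h = √h₀ − (0.00333/(2A)) t.
Set h = 0: 2√h₀ = (0.00333/A) t_empty ⇒ t_empty = 2A√h₀/0.00333.
t_empty = 2·1.27·√5.43/0.00333 = 2.5400·2.3302/0.00333 = 1777.4 s.

1780 s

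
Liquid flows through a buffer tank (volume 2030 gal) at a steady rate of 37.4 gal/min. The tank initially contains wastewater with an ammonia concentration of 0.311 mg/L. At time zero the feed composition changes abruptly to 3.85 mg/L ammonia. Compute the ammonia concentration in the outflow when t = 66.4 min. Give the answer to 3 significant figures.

Mass balance on the solute (V constant): V dC/dt = Q(C_in − C).
So dC/dt = (C_in − C)/τ with τ = V/Q = 2030/37.4 = 54.278 min.
C approaches C_in exponentially: C(t) = C_in + (C₀ − C_in) e^(−t/τ).
C(66.4) = 3.85 + (0.311 − 3.85)·e^(−66.4/54.278) = 3.85 + (-3.5390)·0.29425 = 2.8087 mg/L.

2.81 mg/L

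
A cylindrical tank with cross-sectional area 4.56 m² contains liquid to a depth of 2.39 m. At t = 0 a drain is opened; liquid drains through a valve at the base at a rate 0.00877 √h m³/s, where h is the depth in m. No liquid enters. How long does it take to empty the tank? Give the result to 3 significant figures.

1610 s

A dh/dt = −Q_out = −0.00877 √h.
Separate and integrate: 2(√h − √h₀) = −(0.00877/A) t.
Set h = 0: 2√h₀ = (0.00877/A) t_empty ⇒ t_empty = 2A√h₀/0.00877.
t_empty = 2·4.56·√2.39/0.00877 = 9.1200·1.5460/0.00877 = 1607.7 s.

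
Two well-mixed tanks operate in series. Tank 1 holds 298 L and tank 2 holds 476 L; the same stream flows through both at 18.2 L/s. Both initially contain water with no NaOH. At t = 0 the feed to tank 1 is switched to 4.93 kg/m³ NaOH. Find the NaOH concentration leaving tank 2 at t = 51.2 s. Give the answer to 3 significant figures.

3.43 kg/m³

Time constants: τᵢ = Vᵢ/Q for each well-mixed tank.
τ₁ = 298/18.2 = 16.374 s; τ₂ = 476/18.2 = 26.154 s.
Solving the cascade with C₁(0)=C₂(0)=0 gives C₂(t) = C_in[1 − (τ₁ e^(−t/τ₁) − τ₂ e^(−t/τ₂))/(τ₁ − τ₂)].
At t = 51.2: e^(−t/τ₁) = 0.043850, e^(−t/τ₂) = 0.14119.
C₂ = 4.93·[1 − (16.374·0.043850 − 26.154·0.14119)/(-9.7802)] = 4.93·0.69585 = 3.4305 kg/m³.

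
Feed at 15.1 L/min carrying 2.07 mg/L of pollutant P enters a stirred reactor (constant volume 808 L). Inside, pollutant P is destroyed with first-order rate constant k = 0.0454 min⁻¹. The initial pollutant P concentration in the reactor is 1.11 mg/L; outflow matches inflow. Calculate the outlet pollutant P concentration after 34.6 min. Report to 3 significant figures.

V dC/dt = Q(C_in − C) − k V C.
This is linear with rate a = Q/V + k = 0.064088 min⁻¹.
C_ss = Q C_in/(Q + kV) = 0.60361 mg/L; C(t) = C_ss + (C₀ − C_ss) e^(−a t).
C(34.6) = 0.60361 + (0.50639)·e^(−0.064088·34.6) = 0.60361 + (0.50639)·0.10889 = 0.65875 mg/L.

0.659 mg/L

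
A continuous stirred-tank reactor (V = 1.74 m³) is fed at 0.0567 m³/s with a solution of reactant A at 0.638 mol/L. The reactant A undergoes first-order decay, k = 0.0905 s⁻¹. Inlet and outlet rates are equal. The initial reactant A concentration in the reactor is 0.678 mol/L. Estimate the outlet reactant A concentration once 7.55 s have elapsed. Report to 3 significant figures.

0.370 mol/L

Species balance: V dC/dt = Q C_in − Q C − k V C.
dC/dt = (Q/V) C_in − (Q/V + k) C; effective rate a = Q/V + k = 0.032586 + 0.0905 = 0.12309 s⁻¹.
C_ss = Q C_in/(Q + kV) = 0.16891 mol/L; C(t) = C_ss + (C₀ − C_ss) e^(−a t).
C(7.55) = 0.16891 + (0.50909)·e^(−0.12309·7.55) = 0.16891 + (0.50909)·0.39483 = 0.36991 mol/L.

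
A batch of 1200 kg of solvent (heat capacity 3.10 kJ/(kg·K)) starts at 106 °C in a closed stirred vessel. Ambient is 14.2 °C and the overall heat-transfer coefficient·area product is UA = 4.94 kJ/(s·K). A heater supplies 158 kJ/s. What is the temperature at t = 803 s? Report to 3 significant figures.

M c_p dT/dt = −UA(T − T_amb) + Q̇.
dT/dt = (T_ss − T)/τ with T_ss = T_amb + Q̇/UA = 14.2 + 158/4.94 = 46.184 °C, τ = M c_p/UA = 1200·3.10/4.94 = 753.04 s.
T approaches T_ss exponentially: T(t) = T_ss + (T₀ − T_ss) e^(−t/τ).
T(803) = 46.184 + (59.816)·0.34426 = 66.776 °C.

66.8 °C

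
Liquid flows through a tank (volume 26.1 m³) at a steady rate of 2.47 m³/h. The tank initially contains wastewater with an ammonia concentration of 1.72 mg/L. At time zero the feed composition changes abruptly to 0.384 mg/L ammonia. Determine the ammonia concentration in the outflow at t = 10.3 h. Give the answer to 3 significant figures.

0.888 mg/L

Mass balance on the solute (V constant): V dC/dt = Q(C_in − C).
Time constant τ = V/Q = 26.1/2.47 = 10.567 h.
This is linear first-order; C(t) = C_in + (C₀ − C_in) e^(−t/τ).
C(10.3) = 0.384 + (1.72 − 0.384)·e^(−10.3/10.567) = 0.384 + (1.3360)·0.37729 = 0.88805 mg/L.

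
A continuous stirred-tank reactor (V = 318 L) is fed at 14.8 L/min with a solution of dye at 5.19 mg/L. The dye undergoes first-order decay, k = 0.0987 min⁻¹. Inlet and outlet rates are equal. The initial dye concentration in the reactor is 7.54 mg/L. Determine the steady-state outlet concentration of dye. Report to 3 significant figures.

1.66 mg/L

Species balance: V dC/dt = Q C_in − Q C − k V C.
Steady state (dC/dt = 0): C_ss = Q C_in/(Q + kV) = C_in/(1 + kV/Q).
C_ss = 14.8·5.19/(14.8 + 0.0987·318) = 76.812/46.187 = 1.6631 mg/L.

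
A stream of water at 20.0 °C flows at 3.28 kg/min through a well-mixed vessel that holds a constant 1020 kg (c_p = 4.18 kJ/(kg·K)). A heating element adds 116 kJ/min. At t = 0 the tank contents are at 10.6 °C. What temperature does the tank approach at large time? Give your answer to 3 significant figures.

28.5 °C

Unsteady energy balance on the tank contents: M c_p dT/dt = ṁ c_p (T_in − T) + 116.
At steady state dT/dt = 0 ⇒ T_ss = T_in + Q̇/(ṁ c_p) = 20.0 + 116/(3.28·4.18) = 28.461 °C.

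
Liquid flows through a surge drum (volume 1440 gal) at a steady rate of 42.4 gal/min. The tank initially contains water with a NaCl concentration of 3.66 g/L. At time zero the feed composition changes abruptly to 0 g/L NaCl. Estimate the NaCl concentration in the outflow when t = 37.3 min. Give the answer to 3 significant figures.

1.22 g/L

Transient balance on the dissolved component: V dC/dt = Q(C_in − C).
So dC/dt = (C_in − C)/τ with τ = V/Q = 1440/42.4 = 33.962 min.
Integrating: C(t) = C_in + (C₀ − C_in) e^(−t/τ).
C(37.3) = 0 + (3.66 − 0)·e^(−37.3/33.962) = 0 + (3.6600)·0.33344 = 1.2204 g/L.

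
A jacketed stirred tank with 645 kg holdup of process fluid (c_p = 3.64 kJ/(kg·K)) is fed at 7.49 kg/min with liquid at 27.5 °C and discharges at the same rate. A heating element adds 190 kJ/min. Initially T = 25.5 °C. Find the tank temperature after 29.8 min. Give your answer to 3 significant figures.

Unsteady energy balance on the tank contents: M c_p dT/dt = ṁ c_p (T_in − T) + 190.
Rearrange: dT/dt = (T_ss − T)/τ with τ = M/ṁ = 86.115 min and T_ss = T_in + Q̇/(ṁ c_p) = 34.469 °C.
Integrating: T(t) = T_ss + (T₀ − T_ss) e^(−t/τ).
T(29.8) = 34.469 + (-8.9690)·e^(−29.8/86.115) = 34.469 + (-8.9690)·0.70748 = 28.124 °C.

28.1 °C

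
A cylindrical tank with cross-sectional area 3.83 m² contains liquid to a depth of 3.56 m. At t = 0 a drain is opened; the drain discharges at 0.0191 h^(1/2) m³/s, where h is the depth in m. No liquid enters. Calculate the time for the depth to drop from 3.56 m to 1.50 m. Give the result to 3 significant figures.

266 s

A dh/dt = −Q_out = −0.0191 √h.
Separate and integrate: 2(√h − √h₀) = −(0.0191/A) t.
t = 2A(√h₀ − √h)/0.0191 = 2·3.83·(√3.56 − √1.50)/0.0191
  = 7.6600 × (1.8868 − 1.2247) / 0.0191 = 265.51 s.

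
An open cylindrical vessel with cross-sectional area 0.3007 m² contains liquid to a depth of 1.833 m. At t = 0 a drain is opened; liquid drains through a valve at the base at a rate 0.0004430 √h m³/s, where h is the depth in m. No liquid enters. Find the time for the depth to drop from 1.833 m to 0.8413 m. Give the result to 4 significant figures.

592.8 s

A dh/dt = −Q_out = −0.0004430 √h.
This is separable: 2 d(√h)/dt = −0.0004430/A, so √h = √h₀ − (0.0004430/(2A)) t.
t = 2A(√h₀ − √h)/0.0004430 = 2·0.3007·(√1.833 − √0.8413)/0.0004430
  = 0.601400 × (1.35388 − 0.917224) / 0.0004430 = 592.792 s.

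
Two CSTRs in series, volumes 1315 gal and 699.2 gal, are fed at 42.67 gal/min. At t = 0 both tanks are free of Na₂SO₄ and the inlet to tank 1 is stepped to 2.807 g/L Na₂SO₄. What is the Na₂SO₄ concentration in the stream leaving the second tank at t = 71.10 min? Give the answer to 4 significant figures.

Time constants: τᵢ = Vᵢ/Q for each well-mixed tank.
τ₁ = 1315/42.67 = 30.8179 min; τ₂ = 699.2/42.67 = 16.3862 min.
Tank 1: C₁ = C_in(1 − e^(−t/τ₁)). Tank 2 (τ₁ ≠ τ₂): C₂ = C_in[1 − (τ₁ e^(−t/τ₁) − τ₂ e^(−t/τ₂))/(τ₁ − τ₂)].
At t = 71.10: e^(−t/τ₁) = 0.0995495, e^(−t/τ₂) = 0.0130494.
C₂ = 2.807·[1 − (30.8179·0.0995495 − 16.3862·0.0130494)/(14.4317)] = 2.807·0.802235 = 2.25187 g/L.

2.252 g/L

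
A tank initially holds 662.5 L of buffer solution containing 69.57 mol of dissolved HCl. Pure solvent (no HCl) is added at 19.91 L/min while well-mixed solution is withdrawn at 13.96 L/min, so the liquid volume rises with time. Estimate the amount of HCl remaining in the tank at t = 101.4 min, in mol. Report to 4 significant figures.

15.23 mol

Let m(t) be the amount of HCl. Volume: V(t) = V₀ + (Q_in − Q_out) t = 662.5 + 5.95000 t; V(101.4) = 1265.83 L.
Solute balance: dm/dt = 0 − Q_out C = −Q_out m/V(t).
dm/m = −Q_out dt/(V₀ + 5.95000 t); integrating gives ln(m/m₀) = −(Q_out/(Q_in−Q_out)) ln(V/V₀).
m = m₀ (V₀/V)^(Q_out/(Q_in−Q_out)) = 69.57 × (662.5/1265.83)^(2.34622) = 15.2297 mol.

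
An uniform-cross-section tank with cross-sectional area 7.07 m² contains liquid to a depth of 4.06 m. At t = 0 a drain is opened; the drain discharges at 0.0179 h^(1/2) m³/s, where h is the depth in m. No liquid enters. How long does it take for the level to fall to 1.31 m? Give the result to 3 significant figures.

A dh/dt = −Q_out = −0.0179 √h.
Separate and integrate: 2(√h − √h₀) = −(0.0179/A) t.
t = 2A(√h₀ − √h)/0.0179 = 2·7.07·(√4.06 − √1.31)/0.0179
  = 14.140 × (2.0149 − 1.1446) / 0.0179 = 687.56 s.

688 s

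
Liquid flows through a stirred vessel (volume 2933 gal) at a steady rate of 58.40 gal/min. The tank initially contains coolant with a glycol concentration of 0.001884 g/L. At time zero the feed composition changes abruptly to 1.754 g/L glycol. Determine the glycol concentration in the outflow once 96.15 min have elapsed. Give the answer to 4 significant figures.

1.496 g/L

Species balance on the tank: V dC/dt = Q(C_in − C).
Time constant τ = V/Q = 2933/58.40 = 50.2226 min.
Solution: C(t) = C_in + (C₀ − C_in) e^(−t/τ).
C(96.15) = 1.754 + (0.001884 − 1.754)·e^(−96.15/50.2226) = 1.754 + (-1.75212)·0.147419 = 1.49570 g/L.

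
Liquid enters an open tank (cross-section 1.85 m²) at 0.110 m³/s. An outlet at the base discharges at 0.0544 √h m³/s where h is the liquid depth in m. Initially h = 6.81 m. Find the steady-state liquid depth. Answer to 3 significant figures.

Accumulation of liquid (constant cross-section A): A dh/dt = Q_in − 0.0544 √h. At steady state dh/dt = 0:
Q_in = 0.0544 √h_ss ⇒ √h_ss = 0.110/0.0544 = 2.0221.
h_ss = 2.0221² = 4.0887 m. (Since h₀ = 6.81 m > h_ss, the level will fall toward this value.)

4.09 m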